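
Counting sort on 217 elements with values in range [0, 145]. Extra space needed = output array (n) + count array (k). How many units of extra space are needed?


Output array size: 217 (to store sorted result)
Count array size: 146 (one slot per possible value, range 0 to 145)
Total extra space = 217 + 146 = 363


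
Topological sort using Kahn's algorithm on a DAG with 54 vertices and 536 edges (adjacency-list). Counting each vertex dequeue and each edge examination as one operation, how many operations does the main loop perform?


Kahn's algorithm:
  1. Compute in-degrees: O(V + E)
  2. Process queue: each vertex dequeued once (O(V))
     each edge examined once (O(E))
Total = V + E = 54 + 536 = 590


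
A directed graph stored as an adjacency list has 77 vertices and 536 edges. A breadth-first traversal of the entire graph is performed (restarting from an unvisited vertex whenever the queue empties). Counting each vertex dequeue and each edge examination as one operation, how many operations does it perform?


A full BFS traversal dequeues each vertex once and examines each edge once.
Vertex visits: 77
Edge visits: 536
V + E = 77 + 536 = 613


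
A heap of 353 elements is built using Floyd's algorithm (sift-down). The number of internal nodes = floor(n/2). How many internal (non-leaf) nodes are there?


Leaf nodes occupy roughly half the array.
Sift-down is called for each internal node, starting from the last one.
Internal nodes = floor(n/2) = floor(353/2) = 176


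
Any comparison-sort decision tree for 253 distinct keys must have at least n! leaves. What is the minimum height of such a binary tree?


A binary decision tree of height h has at most 2^h leaves and needs at least n! of them, so h >= ceil(log2(n!)).
253! is far too large to multiply out, so use Stirling's series:
  ln(n!) ~ n ln n - n + (1/2) ln(2 pi n) + 1/(12n)  (error below 1/(360 n^3), negligible here)
  ln(253) = 5.5333895
  n ln n = 253 * 5.5333895 = 1399.9475
  (1/2) ln(2 pi * 253) = (1/2) ln(1589.6459) = 3.6856
  1/(12*253) = 0.0003
  ln(253!) ~ 1399.9475 - 253 + 3.6856 + 0.0003 = 1150.6334
Convert to base 2: log2(253!) = 1150.6334 / ln 2 = 1150.6334 / 0.69314718 = 1660.0131
ceil(1660.0131) = 1661


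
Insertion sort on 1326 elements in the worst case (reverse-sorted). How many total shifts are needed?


In the worst case (reverse-sorted), each element shifts past all previous:
  Element 1: 1 shifts
  Element 2: 2 shifts
  Element 3: 3 shifts
  Element 4: 4 shifts
  Element 5: 5 shifts
  ...
  Element 1325: 1325 shifts
Total = 1 + 2 + ... + 1325
= 1326*(1326-1)/2 = 878475


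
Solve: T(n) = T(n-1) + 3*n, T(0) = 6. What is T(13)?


Expanding the recurrence:
T(13) = T(12) + 3*13
       = T(11) + 3*12 + 3*13
       ...
       = T(0) + 3*(1 + 2 + ... + 13)
       = 6 + 3 * 13*14/2
       = 6 + 3 * 91
       = 6 + 273 = 279


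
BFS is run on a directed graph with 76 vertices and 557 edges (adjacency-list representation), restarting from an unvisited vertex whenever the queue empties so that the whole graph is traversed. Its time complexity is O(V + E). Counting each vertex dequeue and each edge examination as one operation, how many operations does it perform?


A full BFS traversal dequeues each vertex exactly once and examines each directed edge exactly once.
V = 76 (vertex processing cost)
E = 557 (edge examination cost)
Total operations proportional to V + E = 76 + 557 = 633


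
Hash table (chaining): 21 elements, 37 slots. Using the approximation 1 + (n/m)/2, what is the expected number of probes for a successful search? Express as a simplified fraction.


Computing expected probes:
alpha = 21/37
= 1 + alpha/2
= 1 + 21/(2*37)
= (2*37 + 21) / (2*37)
= 95/74


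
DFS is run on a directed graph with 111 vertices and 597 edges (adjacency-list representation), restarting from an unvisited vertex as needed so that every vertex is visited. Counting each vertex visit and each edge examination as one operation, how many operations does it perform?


A full DFS traversal processes each vertex exactly once (push/pop on stack).
Each directed edge is examined once.
V = 111, E = 597
V + E = 708


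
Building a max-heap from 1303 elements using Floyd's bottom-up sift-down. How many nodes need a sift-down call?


In a heap of 1303 elements (0-indexed array):
  Last element index: 1302
  Parent of last element: floor((1302 - 1) / 2) = 650
  Internal nodes: indices 0 to 650
  Count = floor(1303/2) = 651


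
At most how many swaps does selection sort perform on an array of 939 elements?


Each of the 938 passes places one element in its final position.
Pass 1: swap minimum into position 0
Pass 2: swap minimum of remaining into position 1
...
Pass 938: last two elements, one swap
Maximum swaps = 939 - 1 = 938


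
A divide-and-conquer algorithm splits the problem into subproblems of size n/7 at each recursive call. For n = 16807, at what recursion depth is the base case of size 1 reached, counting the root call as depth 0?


At each depth, the problem size is divided by 7:
  Depth 0: problem size = 16807
  Depth 1: problem size = 2401
  Depth 2: problem size = 343
  Depth 3: problem size = 49
  Depth 4: problem size = 7
  Depth 5: problem size = 1 (base case)
The base case is reached at depth log_7(16807) = 5 (the tree has 6 levels counting depth 0, but the depth asked for is 5).
Recursion depth = 5


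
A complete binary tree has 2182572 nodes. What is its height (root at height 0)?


In a complete binary tree, level k holds nodes 2^k .. 2^(k+1)-1 (1-indexed).
Height = floor(log2(n)) = floor(log2(2182572)) = 21
Check: 2^21 = 2097152 <= 2182572 < 4194304 = 2^22


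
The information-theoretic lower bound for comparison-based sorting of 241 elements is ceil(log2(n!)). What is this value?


A binary decision tree of height h has at most 2^h leaves and needs at least n! of them, so h >= ceil(log2(n!)).
241! is far too large to multiply out, so use Stirling's series:
  ln(n!) ~ n ln n - n + (1/2) ln(2 pi n) + 1/(12n)  (error below 1/(360 n^3), negligible here)
  ln(241) = 5.4847969
  n ln n = 241 * 5.4847969 = 1321.8361
  (1/2) ln(2 pi * 241) = (1/2) ln(1514.2477) = 3.6613
  1/(12*241) = 0.0003
  ln(241!) ~ 1321.8361 - 241 + 3.6613 + 0.0003 = 1084.4977
Convert to base 2: log2(241!) = 1084.4977 / ln 2 = 1084.4977 / 0.69314718 = 1564.5995
ceil(1564.5995) = 1565


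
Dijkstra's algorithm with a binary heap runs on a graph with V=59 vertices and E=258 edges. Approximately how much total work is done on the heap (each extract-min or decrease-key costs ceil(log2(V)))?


Dijkstra with a binary heap: each vertex is extracted once, each edge may relax once.
Each heap operation costs O(log V).
V + E = 59 + 258 = 317
ceil(log2(59)) = 6 (since 2^5 = 32 < 59 <= 64 = 2^6)
Total heap work = (V+E) * ceil(log2(V)) = 317 * 6 = 1902


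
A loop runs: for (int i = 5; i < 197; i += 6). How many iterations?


Loop starts at i = 5, increments by 6, stops when i >= 197.
Number of iterations = ceil((197 - 5) / 6)
= ceil(192 / 6)
= 32


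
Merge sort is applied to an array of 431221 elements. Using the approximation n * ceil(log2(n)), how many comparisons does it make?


Merge sort divides the array into halves recursively.
Number of levels = ceil(log2(431221)) = 19
At each level, approximately n = 431221 comparisons are needed for merging.
Total comparisons ~ n * ceil(log2(n)) = 431221 * 19 = 8193199


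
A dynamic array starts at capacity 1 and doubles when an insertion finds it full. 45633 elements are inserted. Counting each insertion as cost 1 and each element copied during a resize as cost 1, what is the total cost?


n = 45633
Insertion costs: 45633
Resizes copy 1, 2, 4, ... up to the largest power of 2 that is <= n-1 = 45632, i.e. 32768.
Copy costs = 1 + 2 + 4 + 8 + 16 + 32 + 64 + 128 + 256 + 512 + 1024 + 2048 + 4096 + 8192 + 16384 + 32768 = 65535
Total = 45633 + 65535 = 111168


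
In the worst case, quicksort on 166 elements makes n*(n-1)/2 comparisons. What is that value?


Sum of comparisons per partition:
165 + 164 + ... + 1 + 0
= 166 * (166 - 1) / 2
= 166 * 165 / 2
= 13695


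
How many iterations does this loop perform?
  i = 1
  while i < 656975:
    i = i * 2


The loop variable doubles each iteration:
i = 1 -> 2 -> 4 -> 8 -> 16 -> 32 -> 64 -> 128 -> 256 -> 512 -> 1024 -> 2048 -> 4096 -> 8192 -> 16384 -> 32768 -> 65536 -> 131072 -> 262144 -> 524288 -> 1048576 (stop, 1048576 >= 656975)
Number of doublings = ceil(log2(656975)) = 20


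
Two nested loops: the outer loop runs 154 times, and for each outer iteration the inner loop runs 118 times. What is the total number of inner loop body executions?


Outer loop: 154 iterations
Inner loop: 118 iterations per outer iteration
Total = 154 * 118 = 18172


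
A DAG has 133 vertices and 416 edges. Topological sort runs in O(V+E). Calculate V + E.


V = 133 (vertex processing)
E = 416 (edge processing)
V + E = 133 + 416 = 549


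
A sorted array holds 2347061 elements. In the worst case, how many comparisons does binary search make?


Halving sequence: 2347061 -> 1173530 -> 586765 -> 293382 -> 146691 -> 73345 -> 36672 -> 18336 -> 9168 -> 4584 -> 2292 -> 1146 -> 573 -> 286 -> 143 -> 71 -> 35 -> 17 -> 8 -> 4 -> 2 -> 1
Number of halvings = 21
Max comparisons = 21 + 1 = 22


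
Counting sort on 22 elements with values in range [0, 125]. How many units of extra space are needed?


Output array size: 22 (to store sorted result)
Count array size: 126 (one slot per possible value, range 0 to 125)
Total extra space = 22 + 126 = 148


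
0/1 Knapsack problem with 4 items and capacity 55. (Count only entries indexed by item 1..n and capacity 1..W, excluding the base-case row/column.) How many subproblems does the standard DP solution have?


The DP table is indexed by (item, capacity).
Rows: 4 items
Columns: 55 capacity values (1 to W)
Total subproblems = 4 * 55 = 220


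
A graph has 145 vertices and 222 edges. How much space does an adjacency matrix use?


Adjacency matrix: V x V grid of entries
Space = V^2 = 145^2 = 145 * 145 = 21025


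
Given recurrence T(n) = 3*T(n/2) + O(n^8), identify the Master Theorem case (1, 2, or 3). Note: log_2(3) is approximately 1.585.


Master Theorem parameters: a=3, b=2, c=8
log_b(a) = 1.585
Compare b^c with a: 2^8 = 256 > 3, so c > log_b(a).
Comparing c=8 vs log_b(a)=1.585:
8 > 1.585 => Case 3
Result: T(n) = O(n^8)
Master Theorem case = 3


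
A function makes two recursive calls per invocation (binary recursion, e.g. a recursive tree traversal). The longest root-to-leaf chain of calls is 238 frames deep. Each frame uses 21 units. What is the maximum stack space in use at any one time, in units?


Binary recursion: the two calls run one after the other, so only one root-to-leaf chain of frames is on the stack at a time.
Maximum depth (longest chain) = 238 frames
Each frame = 21 units
Max stack space = 238 * 21 = 4998


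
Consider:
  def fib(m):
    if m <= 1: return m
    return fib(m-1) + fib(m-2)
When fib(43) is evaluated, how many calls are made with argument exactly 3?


Let N(m) = number of times fib(m) is called while evaluating fib(43).
N(43) = 1 (the initial call).
N(42) = 1 (only fib(43) calls it).
For 1 <= m <= 41: fib(m) is called by fib(m+1) and fib(m+2), so
  N(m) = N(m+1) + N(m+2).
fib(0) is called only by fib(2), so N(0) = N(2).
Walk down from m=43:
  N(43)=1, N(42)=1, N(41)=2, N(40)=3, N(39)=5, N(38)=8, N(37)=13, N(36)=21, N(35)=34, N(34)=55, N(33)=89, N(32)=144, N(31)=233, N(30)=377, N(29)=610, N(28)=987, N(27)=1597, N(26)=2584, N(25)=4181, N(24)=6765, N(23)=10946, N(22)=17711, N(21)=28657, N(20)=46368, N(19)=75025, N(18)=121393, N(17)=196418, N(16)=317811, N(15)=514229, N(14)=832040, N(13)=1346269, N(12)=2178309, N(11)=3524578, N(10)=5702887, N(9)=9227465, N(8)=14930352, N(7)=24157817, N(6)=39088169, N(5)=63245986, N(4)=102334155, N(3)=165580141
N(3) = 165580141


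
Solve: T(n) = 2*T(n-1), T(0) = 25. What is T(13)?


Unrolling:
T(13) = 2*T(12) = 2^2*T(11) = ... = 2^13*T(0)
= 2^13 * 25
= 8192 * 25 = 204800


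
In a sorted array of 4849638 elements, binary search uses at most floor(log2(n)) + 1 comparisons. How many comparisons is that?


Halving sequence: 4849638 -> 2424819 -> 1212409 -> 606204 -> 303102 -> 151551 -> 75775 -> 37887 -> 18943 -> 9471 -> 4735 -> 2367 -> 1183 -> 591 -> 295 -> 147 -> 73 -> 36 -> 18 -> 9 -> 4 -> 2 -> 1
Number of halvings = 22
Max comparisons = 22 + 1 = 23


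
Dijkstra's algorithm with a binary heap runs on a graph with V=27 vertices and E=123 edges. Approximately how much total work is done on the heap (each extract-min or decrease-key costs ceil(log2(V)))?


Dijkstra with a binary heap: each vertex is extracted once, each edge may relax once.
Each heap operation costs O(log V).
V + E = 27 + 123 = 150
ceil(log2(27)) = 5 (since 2^4 = 16 < 27 <= 32 = 2^5)
Total heap work = (V+E) * ceil(log2(V)) = 150 * 5 = 750


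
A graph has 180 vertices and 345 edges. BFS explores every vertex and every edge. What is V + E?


A full BFS traversal dequeues each vertex once and examines each edge once.
Vertex visits: 180
Edge visits: 345
V + E = 180 + 345 = 525


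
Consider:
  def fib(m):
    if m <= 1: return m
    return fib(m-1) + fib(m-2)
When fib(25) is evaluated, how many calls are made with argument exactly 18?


Let N(m) = number of times fib(m) is called while evaluating fib(25).
N(25) = 1 (the initial call).
N(24) = 1 (only fib(25) calls it).
For 1 <= m <= 23: fib(m) is called by fib(m+1) and fib(m+2), so
  N(m) = N(m+1) + N(m+2).
fib(0) is called only by fib(2), so N(0) = N(2).
Walk down from m=25:
  N(25)=1, N(24)=1, N(23)=2, N(22)=3, N(21)=5, N(20)=8, N(19)=13, N(18)=21
N(18) = 21


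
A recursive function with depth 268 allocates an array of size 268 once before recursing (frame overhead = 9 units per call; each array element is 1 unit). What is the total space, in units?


Array allocation: 268 units (allocated once)
Stack frames: 268 deep * 9 per frame = 2412 units
Total = 268 + 2412 = 2680


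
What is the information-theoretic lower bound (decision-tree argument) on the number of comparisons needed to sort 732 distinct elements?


A binary decision tree of height h has at most 2^h leaves and needs at least n! of them, so h >= ceil(log2(n!)).
732! is far too large to multiply out, so use Stirling's series:
  ln(n!) ~ n ln n - n + (1/2) ln(2 pi n) + 1/(12n)  (error below 1/(360 n^3), negligible here)
  ln(732) = 6.5957805
  n ln n = 732 * 6.5957805 = 4828.1113
  (1/2) ln(2 pi * 732) = (1/2) ln(4599.2916) = 4.2168
  1/(12*732) = 0.0001
  ln(732!) ~ 4828.1113 - 732 + 4.2168 + 0.0001 = 4100.3282
Convert to base 2: log2(732!) = 4100.3282 / ln 2 = 4100.3282 / 0.69314718 = 5915.5232
ceil(5915.5232) = 5916


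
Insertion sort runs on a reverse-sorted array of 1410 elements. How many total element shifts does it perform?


Sum of shifts = 1 + 2 + 3 + ... + 1409
= 1410 * 1409 / 2
= 1986690 / 2
= 993345


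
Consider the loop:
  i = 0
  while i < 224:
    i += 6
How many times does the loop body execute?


Starting at i = 0, each iteration adds 6.
Iterations until i >= 224:
  Iteration 1: i = 0 -> i = 6
  Iteration 2: i = 6 -> i = 12
  Iteration 3: i = 12 -> i = 18
  Iteration 4: i = 18 -> i = 24
  Iteration 5: i = 24 -> i = 30
  Iteration 6: i = 30 -> i = 36
  Iteration 7: i = 36 -> i = 42
  Iteration 8: i = 42 -> i = 48
  ... continuing ...
Total iterations = ceil(224/6) = 38


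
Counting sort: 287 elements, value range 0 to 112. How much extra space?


n = 287 (output array)
k = 113 (count array for 113 distinct values)
Extra space = 287 + 113 = 400


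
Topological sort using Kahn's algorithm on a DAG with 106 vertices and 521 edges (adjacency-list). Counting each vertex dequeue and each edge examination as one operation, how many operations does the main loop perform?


Kahn's algorithm:
  1. Compute in-degrees: O(V + E)
  2. Process queue: each vertex dequeued once (O(V))
     each edge examined once (O(E))
Total = V + E = 106 + 521 = 627


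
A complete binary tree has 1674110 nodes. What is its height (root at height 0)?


In a complete binary tree, level k holds nodes 2^k .. 2^(k+1)-1 (1-indexed).
Height = floor(log2(n)) = floor(log2(1674110)) = 20
Check: 2^20 = 1048576 <= 1674110 < 2097152 = 2^21


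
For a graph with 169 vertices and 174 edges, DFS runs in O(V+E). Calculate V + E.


A full DFS traversal visits each vertex once and examines each edge once.
V = 169
E = 174
Sum = 169 + 174 = 343


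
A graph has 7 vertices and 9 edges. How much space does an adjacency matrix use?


Adjacency matrix: V x V grid of entries
Space = V^2 = 7^2 = 7 * 7 = 49


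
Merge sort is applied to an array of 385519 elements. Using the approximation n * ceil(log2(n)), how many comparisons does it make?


Merge sort divides the array into halves recursively.
Number of levels = ceil(log2(385519)) = 19
At each level, approximately n = 385519 comparisons are needed for merging.
Total comparisons ~ n * ceil(log2(n)) = 385519 * 19 = 7324861


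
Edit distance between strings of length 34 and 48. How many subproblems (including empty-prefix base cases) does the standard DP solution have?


The table includes base cases (empty prefixes).
Rows: (m+1) = 35
Columns: (n+1) = 49
Total = 35 * 49 = 1715


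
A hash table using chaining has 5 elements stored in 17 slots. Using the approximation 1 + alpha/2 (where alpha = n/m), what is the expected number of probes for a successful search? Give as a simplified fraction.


Load factor alpha = n/m = 5/17
Expected probes = 1 + alpha/2 = 1 + 5/(2*17)
= 1 + 5/34
= 34/34 + 5/34
= 39/34


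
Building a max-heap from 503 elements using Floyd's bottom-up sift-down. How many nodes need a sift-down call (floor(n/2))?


In a heap of 503 elements (0-indexed array):
  Last element index: 502
  Parent of last element: floor((502 - 1) / 2) = 250
  Internal nodes: indices 0 to 250
  Count = floor(503/2) = 251


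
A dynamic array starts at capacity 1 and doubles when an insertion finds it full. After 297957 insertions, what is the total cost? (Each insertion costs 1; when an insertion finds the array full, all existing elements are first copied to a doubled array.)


Insertion cost: 297957 (one per element)
Resizes occur just before inserting elements 2, 3, 5, 9, ...
Elements copied at each resize: 1 + 2 + 4 + 8 + 16 + 32 + 64 + 128 + 256 + 512 + 1024 + 2048 + 4096 + 8192 + 16384 + 32768 + 65536 + 131072 + 262144
Sum of copies = 524287 (geometric series: 2^k - 1)
Total = 297957 + 524287 = 822244


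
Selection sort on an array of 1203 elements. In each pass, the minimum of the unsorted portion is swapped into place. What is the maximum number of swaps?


Selection sort performs one swap per pass:
  Pass 1: find min in positions 0 to 1202, swap with position 0
  Pass 2: find min in positions 1 to 1202, swap with position 1
  Pass 3: find min in positions 2 to 1202, swap with position 2
  Pass 4: find min in positions 3 to 1202, swap with position 3
  Pass 5: find min in positions 4 to 1202, swap with position 4
  ... (1197 more passes)
Total passes (and swaps) = n - 1 = 1203 - 1 = 1202


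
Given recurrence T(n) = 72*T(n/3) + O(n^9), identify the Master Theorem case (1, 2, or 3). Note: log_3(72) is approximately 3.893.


Master Theorem parameters: a=72, b=3, c=9
log_b(a) = 3.893
Compare b^c with a: 3^9 = 19683 > 72, so c > log_b(a).
Comparing c=9 vs log_b(a)=3.893:
9 > 3.893 => Case 3
Result: T(n) = O(n^9)
Master Theorem case = 3


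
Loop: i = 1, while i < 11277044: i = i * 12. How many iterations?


i multiplies by 12 each step:
i = 1 -> 12 -> 144 -> 1728 -> 20736 -> 248832 -> 2985984 -> 35831808 (stop)
Iterations = ceil(log_12(11277044)) = 7


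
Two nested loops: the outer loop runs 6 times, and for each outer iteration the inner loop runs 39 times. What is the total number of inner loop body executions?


Outer loop: 6 iterations
Inner loop: 39 iterations per outer iteration
Total = 6 * 39 = 234


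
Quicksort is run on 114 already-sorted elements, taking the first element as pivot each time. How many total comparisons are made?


Sum of comparisons per partition:
113 + 112 + ... + 1 + 0
= 114 * (114 - 1) / 2
= 114 * 113 / 2
= 6441


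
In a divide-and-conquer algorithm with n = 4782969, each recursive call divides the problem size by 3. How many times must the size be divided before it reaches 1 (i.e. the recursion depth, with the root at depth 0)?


Number of divisions = log_3(4782969)
Sizes: 4782969 -> 1594323 -> 531441 -> 177147 -> 59049 -> 19683 -> 6561 -> 2187 -> 729 -> 243 -> 81 -> 27 -> 9 -> 3 -> 1 (14 divisions)
Recursion depth = 14


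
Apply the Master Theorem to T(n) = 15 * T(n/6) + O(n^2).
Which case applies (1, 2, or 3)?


The Master Theorem: T(n) = a*T(n/b) + O(n^c)
  a = 15, b = 6, c = 2
log_b(a) = log_6(15) ~ 1.511
Compare b^c with a: 6^2 = 36 > 15, so c > log_b(a).
Since c > log_b(a), Case 3 applies.
T(n) = O(n^2)
Master Theorem case = 3


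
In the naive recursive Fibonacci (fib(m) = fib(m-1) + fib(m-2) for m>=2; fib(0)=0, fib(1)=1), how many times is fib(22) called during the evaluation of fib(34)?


Let N(m) = number of times fib(m) is called while evaluating fib(34).
N(34) = 1 (the initial call).
N(33) = 1 (only fib(34) calls it).
For 1 <= m <= 32: fib(m) is called by fib(m+1) and fib(m+2), so
  N(m) = N(m+1) + N(m+2).
fib(0) is called only by fib(2), so N(0) = N(2).
Walk down from m=34:
  N(34)=1, N(33)=1, N(32)=2, N(31)=3, N(30)=5, N(29)=8, N(28)=13, N(27)=21, N(26)=34, N(25)=55, N(24)=89, N(23)=144, N(22)=233
N(22) = 233


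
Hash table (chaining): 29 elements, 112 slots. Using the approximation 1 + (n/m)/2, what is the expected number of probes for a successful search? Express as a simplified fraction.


Computing expected probes:
alpha = 29/112
= 1 + alpha/2
= 1 + 29/(2*112)
= (2*112 + 29) / (2*112)
= 253/224


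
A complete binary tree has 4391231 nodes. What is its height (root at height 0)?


In a complete binary tree, level k holds nodes 2^k .. 2^(k+1)-1 (1-indexed).
Height = floor(log2(n)) = floor(log2(4391231)) = 22
Check: 2^22 = 4194304 <= 4391231 < 8388608 = 2^23


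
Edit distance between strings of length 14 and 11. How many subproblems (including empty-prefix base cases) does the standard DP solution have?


The table includes base cases (empty prefixes).
Rows: (m+1) = 15
Columns: (n+1) = 12
Total = 15 * 12 = 180


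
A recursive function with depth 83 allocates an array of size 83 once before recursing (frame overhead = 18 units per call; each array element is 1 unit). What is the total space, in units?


Array allocation: 83 units (allocated once)
Stack frames: 83 deep * 18 per frame = 1494 units
Total = 83 + 1494 = 1577


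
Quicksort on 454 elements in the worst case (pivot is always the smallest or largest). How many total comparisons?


In the worst case, each partition step picks the worst pivot:
  Partition 1: 453 comparisons (n-1 elements to compare)
  Partition 2: 452 comparisons
  Partition 3: 451 comparisons
  Partition 4: 450 comparisons
  Partition 5: 449 comparisons
  ...
  Last partition: 0 comparisons
Total = (n-1) + (n-2) + ... + 1 + 0 = n*(n-1)/2
= 454*453/2 = 102831


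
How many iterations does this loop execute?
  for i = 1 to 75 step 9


The loop variable i takes values starting at 1 and increments by 9 each iteration.
Sequence: i = 1, 10, 19, 28, 37, 46, 55, 64, 73
The upper bound 75 is inclusive, so the count is floor((last - first) / step) + 1:
floor((75 - 1) / 9) + 1 = floor(74/9) + 1 = 8 + 1 = 9


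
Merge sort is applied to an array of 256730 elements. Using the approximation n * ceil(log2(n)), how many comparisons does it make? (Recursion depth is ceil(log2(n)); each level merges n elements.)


Merge sort divides the array into halves recursively.
Number of levels = ceil(log2(256730)) = 18
At each level, approximately n = 256730 comparisons are needed for merging.
Total comparisons ~ n * ceil(log2(n)) = 256730 * 18 = 4621140


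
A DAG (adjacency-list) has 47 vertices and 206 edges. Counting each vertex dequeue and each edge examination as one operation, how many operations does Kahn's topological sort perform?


V = 47 (vertex processing)
E = 206 (edge processing)
V + E = 47 + 206 = 253


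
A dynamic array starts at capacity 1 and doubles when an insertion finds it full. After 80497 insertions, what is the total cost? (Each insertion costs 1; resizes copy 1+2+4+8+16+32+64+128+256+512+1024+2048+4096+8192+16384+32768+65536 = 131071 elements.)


Insertion cost: 80497 (one per element)
Resizes occur just before inserting elements 2, 3, 5, 9, ...
Elements copied at each resize: 1 + 2 + 4 + 8 + 16 + 32 + 64 + 128 + 256 + 512 + 1024 + 2048 + 4096 + 8192 + 16384 + 32768 + 65536
Sum of copies = 131071 (geometric series: 2^k - 1)
Total = 80497 + 131071 = 211568


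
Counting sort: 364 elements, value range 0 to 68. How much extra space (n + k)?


n = 364 (output array)
k = 69 (count array for 69 distinct values)
Extra space = 364 + 69 = 433


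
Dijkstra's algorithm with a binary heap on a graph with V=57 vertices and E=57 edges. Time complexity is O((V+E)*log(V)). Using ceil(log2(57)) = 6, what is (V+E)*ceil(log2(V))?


Dijkstra with a binary heap: each vertex is extracted once, each edge may relax once.
Each heap operation costs O(log V).
V + E = 57 + 57 = 114
ceil(log2(57)) = 6 (since 2^5 = 32 < 57 <= 64 = 2^6)
Total heap work = (V+E) * ceil(log2(V)) = 114 * 6 = 684


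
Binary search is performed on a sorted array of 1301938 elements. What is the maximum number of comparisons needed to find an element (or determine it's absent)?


Binary search halves the search space each comparison:
  Step 1: search space = 1301938 -> 650969
  Step 2: search space = 650969 -> 325484
  Step 3: search space = 325484 -> 162742
  Step 4: search space = 162742 -> 81371
  Step 5: search space = 81371 -> 40685
  Step 6: search space = 40685 -> 20342
  Step 7: search space = 20342 -> 10171
  Step 8: search space = 10171 -> 5085
  Step 9: search space = 5085 -> 2542
  Step 10: search space = 2542 -> 1271
  Step 11: search space = 1271 -> 635
  Step 12: search space = 635 -> 317
  Step 13: search space = 317 -> 158
  Step 14: search space = 158 -> 79
  Step 15: search space = 79 -> 39
  Step 16: search space = 39 -> 19
  Step 17: search space = 19 -> 9
  Step 18: search space = 9 -> 4
  Step 19: search space = 4 -> 2
  Step 20: search space = 2 -> 1
  Step 21: search space = 1 (final check)
Maximum comparisons = floor(log2(1301938)) + 1 = 20 + 1 = 21


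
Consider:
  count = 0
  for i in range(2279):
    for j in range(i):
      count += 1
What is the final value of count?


For each i, the inner loop runs i times:
  i=0: inner runs 0 times
  i=1: inner runs 1 time
  i=2: inner runs 2 times
  i=3: inner runs 3 times
  i=4: inner runs 4 times
  i=5: inner runs 5 times
  i=6: inner runs 6 times
  i=7: inner runs 7 times
  ...
Total = 0 + 1 + 2 + ... + 2278 = 2279*(2279-1)/2 = 2595781


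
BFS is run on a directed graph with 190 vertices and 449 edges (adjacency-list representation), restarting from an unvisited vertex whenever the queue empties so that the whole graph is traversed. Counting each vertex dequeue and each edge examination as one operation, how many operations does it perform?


A full BFS traversal dequeues each vertex exactly once and examines each directed edge exactly once.
V = 190 (vertex processing cost)
E = 449 (edge examination cost)
Total operations proportional to V + E = 190 + 449 = 639


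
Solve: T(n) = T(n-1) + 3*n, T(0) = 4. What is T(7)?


Expanding the recurrence:
T(7) = T(6) + 3*7
       = T(5) + 3*6 + 3*7
       ...
       = T(0) + 3*(1 + 2 + ... + 7)
       = 4 + 3 * 7*8/2
       = 4 + 3 * 28
       = 4 + 84 = 88


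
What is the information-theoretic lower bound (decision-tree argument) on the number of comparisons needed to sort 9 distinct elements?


A binary decision tree of height h has at most 2^h leaves and needs at least n! of them, so h >= ceil(log2(n!)).
Compute 9! as a running product:
  x2 = 2, x3 = 6, x4 = 24, x5 = 120
  x6 = 720, x7 = 5040, x8 = 40320, x9 = 362880
9! = 362880
Bracket between powers of 2:
  2^18 = 262144 < 362880 <= 524288 = 2^19
So ceil(log2(9!)) = 19


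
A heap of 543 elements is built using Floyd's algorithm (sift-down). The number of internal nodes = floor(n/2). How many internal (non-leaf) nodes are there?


Leaf nodes occupy roughly half the array.
Sift-down is called for each internal node, starting from the last one.
Internal nodes = floor(n/2) = floor(543/2) = 271


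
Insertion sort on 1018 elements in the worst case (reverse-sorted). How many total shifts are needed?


In the worst case (reverse-sorted), each element shifts past all previous:
  Element 1: 1 shifts
  Element 2: 2 shifts
  Element 3: 3 shifts
  Element 4: 4 shifts
  Element 5: 5 shifts
  ...
  Element 1017: 1017 shifts
Total = 1 + 2 + ... + 1017
= 1018*(1018-1)/2 = 517653


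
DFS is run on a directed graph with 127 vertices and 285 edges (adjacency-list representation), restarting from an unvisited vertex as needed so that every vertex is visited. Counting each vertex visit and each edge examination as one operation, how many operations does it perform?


A full DFS traversal processes each vertex exactly once (push/pop on stack).
Each directed edge is examined once.
V = 127, E = 285
V + E = 412


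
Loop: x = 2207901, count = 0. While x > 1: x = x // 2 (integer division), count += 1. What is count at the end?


The variable x halves each step:
x = 2207901 -> 1103950 -> 551975 -> 275987 -> 137993 -> 68996 -> 34498 -> 17249 -> 8624 -> 4312 -> 2156 -> 1078 -> 539 -> 269 -> 134 -> 67 -> 33 -> 16 -> 8 -> 4 -> 2 -> 1
Number of halvings = floor(log2(2207901)) = 21


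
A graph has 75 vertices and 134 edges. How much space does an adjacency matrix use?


Adjacency matrix: V x V grid of entries
Space = V^2 = 75^2 = 75 * 75 = 5625


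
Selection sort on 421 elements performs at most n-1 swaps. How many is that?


Each of the 420 passes places one element in its final position.
Pass 1: swap minimum into position 0
Pass 2: swap minimum of remaining into position 1
...
Pass 420: last two elements, one swap
Maximum swaps = 421 - 1 = 420


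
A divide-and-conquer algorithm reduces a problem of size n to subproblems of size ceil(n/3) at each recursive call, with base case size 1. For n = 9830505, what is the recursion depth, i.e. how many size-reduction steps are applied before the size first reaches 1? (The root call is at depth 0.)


Each step divides the size by 3 (rounding up); after k steps the size is ceil(n/3^k), which equals 1 exactly when 3^k >= n.
So the depth is the smallest k with 3^k >= 9830505, i.e. ceil(log_3(9830505)).
3^14 = 4782969 < 9830505 <= 14348907 = 3^15
Recursion depth = 15


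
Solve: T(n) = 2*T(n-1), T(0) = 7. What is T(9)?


Unrolling:
T(9) = 2*T(8) = 2^2*T(7) = ... = 2^9*T(0)
= 2^9 * 7
= 512 * 7 = 3584


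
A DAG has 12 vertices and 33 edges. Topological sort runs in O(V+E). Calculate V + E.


V = 12 (vertex processing)
E = 33 (edge processing)
V + E = 12 + 33 = 45


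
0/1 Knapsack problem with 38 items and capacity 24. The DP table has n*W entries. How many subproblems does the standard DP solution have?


The DP table is indexed by (item, capacity).
Rows: 38 items
Columns: 24 capacity values (1 to W)
Total subproblems = 38 * 24 = 912


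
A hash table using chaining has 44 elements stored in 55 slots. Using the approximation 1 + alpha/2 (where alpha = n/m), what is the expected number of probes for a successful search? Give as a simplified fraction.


Load factor alpha = n/m = 44/55
Expected probes = 1 + alpha/2 = 1 + 44/(2*55)
= 1 + 44/110
= 110/110 + 44/110
= 154/110
Simplify: 7/5


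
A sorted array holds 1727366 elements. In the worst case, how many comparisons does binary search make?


Halving sequence: 1727366 -> 863683 -> 431841 -> 215920 -> 107960 -> 53980 -> 26990 -> 13495 -> 6747 -> 3373 -> 1686 -> 843 -> 421 -> 210 -> 105 -> 52 -> 26 -> 13 -> 6 -> 3 -> 1
Number of halvings = 20
Max comparisons = 20 + 1 = 21


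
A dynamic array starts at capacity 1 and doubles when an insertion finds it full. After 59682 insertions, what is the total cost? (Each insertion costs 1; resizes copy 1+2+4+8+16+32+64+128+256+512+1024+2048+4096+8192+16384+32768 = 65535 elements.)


Insertion cost: 59682 (one per element)
Resizes occur just before inserting elements 2, 3, 5, 9, ...
Elements copied at each resize: 1 + 2 + 4 + 8 + 16 + 32 + 64 + 128 + 256 + 512 + 1024 + 2048 + 4096 + 8192 + 16384 + 32768
Sum of copies = 65535 (geometric series: 2^k - 1)
Total = 59682 + 65535 = 125217


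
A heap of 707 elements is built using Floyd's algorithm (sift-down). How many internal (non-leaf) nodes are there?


Leaf nodes occupy roughly half the array.
Sift-down is called for each internal node, starting from the last one.
Internal nodes = floor(n/2) = floor(707/2) = 353


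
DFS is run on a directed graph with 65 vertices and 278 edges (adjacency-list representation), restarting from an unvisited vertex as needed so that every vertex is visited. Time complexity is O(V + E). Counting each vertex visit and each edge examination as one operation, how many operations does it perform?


A full DFS traversal processes each vertex exactly once (push/pop on stack).
Each directed edge is examined once.
V = 65, E = 278
V + E = 343


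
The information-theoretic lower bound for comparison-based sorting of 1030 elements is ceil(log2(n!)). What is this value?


A binary decision tree of height h has at most 2^h leaves and needs at least n! of them, so h >= ceil(log2(n!)).
1030! is far too large to multiply out, so use Stirling's series:
  ln(n!) ~ n ln n - n + (1/2) ln(2 pi n) + 1/(12n)  (error below 1/(360 n^3), negligible here)
  ln(1030) = 6.9373141
  n ln n = 1030 * 6.9373141 = 7145.4335
  (1/2) ln(2 pi * 1030) = (1/2) ln(6471.6809) = 4.3876
  1/(12*1030) = 0.0001
  ln(1030!) ~ 7145.4335 - 1030 + 4.3876 + 0.0001 = 6119.8212
Convert to base 2: log2(1030!) = 6119.8212 / ln 2 = 6119.8212 / 0.69314718 = 8829.0357
ceil(8829.0357) = 8830


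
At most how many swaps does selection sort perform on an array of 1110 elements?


Each of the 1109 passes places one element in its final position.
Pass 1: swap minimum into position 0
Pass 2: swap minimum of remaining into position 1
...
Pass 1109: last two elements, one swap
Maximum swaps = 1110 - 1 = 1109


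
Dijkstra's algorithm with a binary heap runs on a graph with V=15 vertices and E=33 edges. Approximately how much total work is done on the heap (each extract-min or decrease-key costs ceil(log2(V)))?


Dijkstra with a binary heap: each vertex is extracted once, each edge may relax once.
Each heap operation costs O(log V).
V + E = 15 + 33 = 48
ceil(log2(15)) = 4 (since 2^3 = 8 < 15 <= 16 = 2^4)
Total heap work = (V+E) * ceil(log2(V)) = 48 * 4 = 192


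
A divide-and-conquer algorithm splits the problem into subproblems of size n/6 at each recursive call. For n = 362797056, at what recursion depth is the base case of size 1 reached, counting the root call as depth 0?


At each depth, the problem size is divided by 6:
  Depth 0: problem size = 362797056
  Depth 1: problem size = 60466176
  Depth 2: problem size = 10077696
  Depth 3: problem size = 1679616
  Depth 4: problem size = 279936
  Depth 5: problem size = 46656
  Depth 6: problem size = 7776
  Depth 7: problem size = 1296
  Depth 8: problem size = 216
  Depth 9: problem size = 36
  Depth 10: problem size = 6
  Depth 11: problem size = 1 (base case)
The base case is reached at depth log_6(362797056) = 11 (the tree has 12 levels counting depth 0, but the depth asked for is 11).
Recursion depth = 11


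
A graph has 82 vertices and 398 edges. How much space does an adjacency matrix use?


Adjacency matrix: V x V grid of entries
Space = V^2 = 82^2 = 82 * 82 = 6724


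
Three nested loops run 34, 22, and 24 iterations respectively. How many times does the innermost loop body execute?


Loop 1 (outermost): 34 iterations
Loop 2 (middle): 22 iterations per outer
Loop 3 (innermost): 24 iterations per middle
Total = 34 * 22 * 24 = 17952


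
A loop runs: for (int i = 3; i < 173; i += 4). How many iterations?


Loop starts at i = 3, increments by 4, stops when i >= 173.
Number of iterations = ceil((173 - 3) / 4)
= ceil(170 / 4)
= 43


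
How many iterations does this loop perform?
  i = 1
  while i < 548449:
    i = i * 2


The loop variable doubles each iteration:
i = 1 -> 2 -> 4 -> 8 -> 16 -> 32 -> 64 -> 128 -> 256 -> 512 -> 1024 -> 2048 -> 4096 -> 8192 -> 16384 -> 32768 -> 65536 -> 131072 -> 262144 -> 524288 -> 1048576 (stop, 1048576 >= 548449)
Number of doublings = ceil(log2(548449)) = 20


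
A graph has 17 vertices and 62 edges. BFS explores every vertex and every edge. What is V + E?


A full BFS traversal dequeues each vertex once and examines each edge once.
Vertex visits: 17
Edge visits: 62
V + E = 17 + 62 = 79


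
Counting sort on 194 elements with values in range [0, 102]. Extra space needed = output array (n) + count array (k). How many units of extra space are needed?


Output array size: 194 (to store sorted result)
Count array size: 103 (one slot per possible value, range 0 to 102)
Total extra space = 194 + 103 = 297


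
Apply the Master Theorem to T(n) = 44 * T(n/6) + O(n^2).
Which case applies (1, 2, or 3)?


The Master Theorem: T(n) = a*T(n/b) + O(n^c)
  a = 44, b = 6, c = 2
log_b(a) = log_6(44) ~ 2.112
Compare b^c with a: 6^2 = 36 < 44, so c < log_b(a).
Since c < log_b(a), Case 1 applies.
T(n) = O(n^(log_6 44)) ~ O(n^2.112)
Master Theorem case = 1


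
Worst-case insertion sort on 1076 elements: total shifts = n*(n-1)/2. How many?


Sum of shifts = 1 + 2 + 3 + ... + 1075
= 1076 * 1075 / 2
= 1156700 / 2
= 578350


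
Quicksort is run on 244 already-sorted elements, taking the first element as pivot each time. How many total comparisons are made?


Sum of comparisons per partition:
243 + 242 + ... + 1 + 0
= 244 * (244 - 1) / 2
= 244 * 243 / 2
= 29646


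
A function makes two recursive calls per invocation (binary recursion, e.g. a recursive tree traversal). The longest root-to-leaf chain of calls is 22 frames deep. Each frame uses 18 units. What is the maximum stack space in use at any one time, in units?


Binary recursion: the two calls run one after the other, so only one root-to-leaf chain of frames is on the stack at a time.
Maximum depth (longest chain) = 22 frames
Each frame = 18 units
Max stack space = 22 * 18 = 396


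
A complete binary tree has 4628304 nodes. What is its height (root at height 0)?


In a complete binary tree, level k holds nodes 2^k .. 2^(k+1)-1 (1-indexed).
Height = floor(log2(n)) = floor(log2(4628304)) = 22
Check: 2^22 = 4194304 <= 4628304 < 8388608 = 2^23


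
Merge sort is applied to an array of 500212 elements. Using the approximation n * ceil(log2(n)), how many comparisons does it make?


Merge sort divides the array into halves recursively.
Number of levels = ceil(log2(500212)) = 19
At each level, approximately n = 500212 comparisons are needed for merging.
Total comparisons ~ n * ceil(log2(n)) = 500212 * 19 = 9504028


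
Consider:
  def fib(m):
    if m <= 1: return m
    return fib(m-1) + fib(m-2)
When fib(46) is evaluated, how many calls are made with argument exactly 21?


Let N(m) = number of times fib(m) is called while evaluating fib(46).
N(46) = 1 (the initial call).
N(45) = 1 (only fib(46) calls it).
For 1 <= m <= 44: fib(m) is called by fib(m+1) and fib(m+2), so
  N(m) = N(m+1) + N(m+2).
fib(0) is called only by fib(2), so N(0) = N(2).
Walk down from m=46:
  N(46)=1, N(45)=1, N(44)=2, N(43)=3, N(42)=5, N(41)=8, N(40)=13, N(39)=21, N(38)=34, N(37)=55, N(36)=89, N(35)=144, N(34)=233, N(33)=377, N(32)=610, N(31)=987, N(30)=1597, N(29)=2584, N(28)=4181, N(27)=6765, N(26)=10946, N(25)=17711, N(24)=28657, N(23)=46368, N(22)=75025, N(21)=121393
N(21) = 121393
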